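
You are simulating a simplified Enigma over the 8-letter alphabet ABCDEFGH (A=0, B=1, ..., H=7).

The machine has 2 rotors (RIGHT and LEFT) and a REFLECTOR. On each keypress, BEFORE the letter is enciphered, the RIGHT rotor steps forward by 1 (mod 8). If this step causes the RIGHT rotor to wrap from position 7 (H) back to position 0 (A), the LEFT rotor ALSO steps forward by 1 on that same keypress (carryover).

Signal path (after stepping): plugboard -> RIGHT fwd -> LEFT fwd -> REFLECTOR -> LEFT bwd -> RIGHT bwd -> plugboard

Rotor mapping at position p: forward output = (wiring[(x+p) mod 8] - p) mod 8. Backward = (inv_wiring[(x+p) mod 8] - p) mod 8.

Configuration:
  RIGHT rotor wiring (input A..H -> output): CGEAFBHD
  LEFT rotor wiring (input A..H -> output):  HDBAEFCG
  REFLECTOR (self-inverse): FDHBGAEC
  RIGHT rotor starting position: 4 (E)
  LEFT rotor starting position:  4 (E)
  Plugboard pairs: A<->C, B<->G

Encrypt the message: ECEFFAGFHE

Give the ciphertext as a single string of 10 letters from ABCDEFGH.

Answer: CACDBDAEEF

Derivation:
Char 1 ('E'): step: R->5, L=4; E->plug->E->R->B->L->B->refl->D->L'->E->R'->A->plug->C
Char 2 ('C'): step: R->6, L=4; C->plug->A->R->B->L->B->refl->D->L'->E->R'->C->plug->A
Char 3 ('E'): step: R->7, L=4; E->plug->E->R->B->L->B->refl->D->L'->E->R'->A->plug->C
Char 4 ('F'): step: R->0, L->5 (L advanced); F->plug->F->R->B->L->F->refl->A->L'->A->R'->D->plug->D
Char 5 ('F'): step: R->1, L=5; F->plug->F->R->G->L->D->refl->B->L'->C->R'->G->plug->B
Char 6 ('A'): step: R->2, L=5; A->plug->C->R->D->L->C->refl->H->L'->H->R'->D->plug->D
Char 7 ('G'): step: R->3, L=5; G->plug->B->R->C->L->B->refl->D->L'->G->R'->C->plug->A
Char 8 ('F'): step: R->4, L=5; F->plug->F->R->C->L->B->refl->D->L'->G->R'->E->plug->E
Char 9 ('H'): step: R->5, L=5; H->plug->H->R->A->L->A->refl->F->L'->B->R'->E->plug->E
Char 10 ('E'): step: R->6, L=5; E->plug->E->R->G->L->D->refl->B->L'->C->R'->F->plug->F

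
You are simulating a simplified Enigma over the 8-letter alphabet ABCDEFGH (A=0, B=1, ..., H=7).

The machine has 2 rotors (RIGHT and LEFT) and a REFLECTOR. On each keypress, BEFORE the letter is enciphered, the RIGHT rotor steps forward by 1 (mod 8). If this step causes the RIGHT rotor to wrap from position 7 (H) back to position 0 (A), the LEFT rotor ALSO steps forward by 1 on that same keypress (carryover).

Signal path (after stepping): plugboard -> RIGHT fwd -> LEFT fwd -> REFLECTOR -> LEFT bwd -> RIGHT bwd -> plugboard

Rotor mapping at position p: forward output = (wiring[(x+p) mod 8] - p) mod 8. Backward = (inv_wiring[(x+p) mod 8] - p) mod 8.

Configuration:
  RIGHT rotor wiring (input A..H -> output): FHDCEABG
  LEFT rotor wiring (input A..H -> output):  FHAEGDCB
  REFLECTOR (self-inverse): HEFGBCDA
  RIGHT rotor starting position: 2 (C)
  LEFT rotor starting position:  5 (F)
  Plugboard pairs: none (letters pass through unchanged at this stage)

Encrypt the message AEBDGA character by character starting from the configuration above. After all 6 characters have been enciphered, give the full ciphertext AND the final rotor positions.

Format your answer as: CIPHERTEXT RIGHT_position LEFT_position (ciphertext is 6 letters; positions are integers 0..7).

Answer: FBCFDG 0 6

Derivation:
Char 1 ('A'): step: R->3, L=5; A->plug->A->R->H->L->B->refl->E->L'->C->R'->F->plug->F
Char 2 ('E'): step: R->4, L=5; E->plug->E->R->B->L->F->refl->C->L'->E->R'->B->plug->B
Char 3 ('B'): step: R->5, L=5; B->plug->B->R->E->L->C->refl->F->L'->B->R'->C->plug->C
Char 4 ('D'): step: R->6, L=5; D->plug->D->R->B->L->F->refl->C->L'->E->R'->F->plug->F
Char 5 ('G'): step: R->7, L=5; G->plug->G->R->B->L->F->refl->C->L'->E->R'->D->plug->D
Char 6 ('A'): step: R->0, L->6 (L advanced); A->plug->A->R->F->L->G->refl->D->L'->B->R'->G->plug->G
Final: ciphertext=FBCFDG, RIGHT=0, LEFT=6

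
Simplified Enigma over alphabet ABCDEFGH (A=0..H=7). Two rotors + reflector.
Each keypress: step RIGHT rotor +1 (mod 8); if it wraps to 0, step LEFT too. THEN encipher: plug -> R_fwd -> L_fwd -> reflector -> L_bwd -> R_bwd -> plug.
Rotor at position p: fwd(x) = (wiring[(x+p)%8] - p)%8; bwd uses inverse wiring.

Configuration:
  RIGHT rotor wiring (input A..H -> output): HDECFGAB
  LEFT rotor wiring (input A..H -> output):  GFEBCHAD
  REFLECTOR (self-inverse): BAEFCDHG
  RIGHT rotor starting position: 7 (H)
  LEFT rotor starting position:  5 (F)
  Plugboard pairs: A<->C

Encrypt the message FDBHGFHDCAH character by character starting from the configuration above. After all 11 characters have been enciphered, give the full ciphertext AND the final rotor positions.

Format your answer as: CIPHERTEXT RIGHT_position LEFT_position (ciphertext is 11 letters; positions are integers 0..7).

Char 1 ('F'): step: R->0, L->6 (L advanced); F->plug->F->R->G->L->E->refl->C->L'->A->R'->G->plug->G
Char 2 ('D'): step: R->1, L=6; D->plug->D->R->E->L->G->refl->H->L'->D->R'->B->plug->B
Char 3 ('B'): step: R->2, L=6; B->plug->B->R->A->L->C->refl->E->L'->G->R'->E->plug->E
Char 4 ('H'): step: R->3, L=6; H->plug->H->R->B->L->F->refl->D->L'->F->R'->D->plug->D
Char 5 ('G'): step: R->4, L=6; G->plug->G->R->A->L->C->refl->E->L'->G->R'->H->plug->H
Char 6 ('F'): step: R->5, L=6; F->plug->F->R->H->L->B->refl->A->L'->C->R'->D->plug->D
Char 7 ('H'): step: R->6, L=6; H->plug->H->R->A->L->C->refl->E->L'->G->R'->E->plug->E
Char 8 ('D'): step: R->7, L=6; D->plug->D->R->F->L->D->refl->F->L'->B->R'->H->plug->H
Char 9 ('C'): step: R->0, L->7 (L advanced); C->plug->A->R->H->L->B->refl->A->L'->G->R'->F->plug->F
Char 10 ('A'): step: R->1, L=7; A->plug->C->R->B->L->H->refl->G->L'->C->R'->A->plug->C
Char 11 ('H'): step: R->2, L=7; H->plug->H->R->B->L->H->refl->G->L'->C->R'->A->plug->C
Final: ciphertext=GBEDHDEHFCC, RIGHT=2, LEFT=7

Answer: GBEDHDEHFCC 2 7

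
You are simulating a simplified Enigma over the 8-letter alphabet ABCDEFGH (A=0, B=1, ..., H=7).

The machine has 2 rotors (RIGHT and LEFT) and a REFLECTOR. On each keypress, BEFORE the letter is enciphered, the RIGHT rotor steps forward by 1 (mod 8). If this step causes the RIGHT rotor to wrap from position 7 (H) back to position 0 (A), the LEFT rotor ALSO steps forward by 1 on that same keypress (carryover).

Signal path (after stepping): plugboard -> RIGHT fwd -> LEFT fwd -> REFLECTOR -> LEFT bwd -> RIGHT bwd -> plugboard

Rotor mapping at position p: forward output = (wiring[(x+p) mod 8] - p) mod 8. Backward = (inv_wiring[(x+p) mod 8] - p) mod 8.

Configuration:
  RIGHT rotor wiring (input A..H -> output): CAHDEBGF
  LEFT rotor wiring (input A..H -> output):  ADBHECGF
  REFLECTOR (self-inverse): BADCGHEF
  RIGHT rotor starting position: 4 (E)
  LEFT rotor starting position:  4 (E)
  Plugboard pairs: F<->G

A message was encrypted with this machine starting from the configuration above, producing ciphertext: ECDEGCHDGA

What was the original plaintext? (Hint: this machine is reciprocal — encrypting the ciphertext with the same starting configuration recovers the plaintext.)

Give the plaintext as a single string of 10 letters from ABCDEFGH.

Answer: CEBHFBFCBB

Derivation:
Char 1 ('E'): step: R->5, L=4; E->plug->E->R->D->L->B->refl->A->L'->A->R'->C->plug->C
Char 2 ('C'): step: R->6, L=4; C->plug->C->R->E->L->E->refl->G->L'->B->R'->E->plug->E
Char 3 ('D'): step: R->7, L=4; D->plug->D->R->A->L->A->refl->B->L'->D->R'->B->plug->B
Char 4 ('E'): step: R->0, L->5 (L advanced); E->plug->E->R->E->L->G->refl->E->L'->F->R'->H->plug->H
Char 5 ('G'): step: R->1, L=5; G->plug->F->R->F->L->E->refl->G->L'->E->R'->G->plug->F
Char 6 ('C'): step: R->2, L=5; C->plug->C->R->C->L->A->refl->B->L'->B->R'->B->plug->B
Char 7 ('H'): step: R->3, L=5; H->plug->H->R->E->L->G->refl->E->L'->F->R'->G->plug->F
Char 8 ('D'): step: R->4, L=5; D->plug->D->R->B->L->B->refl->A->L'->C->R'->C->plug->C
Char 9 ('G'): step: R->5, L=5; G->plug->F->R->C->L->A->refl->B->L'->B->R'->B->plug->B
Char 10 ('A'): step: R->6, L=5; A->plug->A->R->A->L->F->refl->H->L'->H->R'->B->plug->B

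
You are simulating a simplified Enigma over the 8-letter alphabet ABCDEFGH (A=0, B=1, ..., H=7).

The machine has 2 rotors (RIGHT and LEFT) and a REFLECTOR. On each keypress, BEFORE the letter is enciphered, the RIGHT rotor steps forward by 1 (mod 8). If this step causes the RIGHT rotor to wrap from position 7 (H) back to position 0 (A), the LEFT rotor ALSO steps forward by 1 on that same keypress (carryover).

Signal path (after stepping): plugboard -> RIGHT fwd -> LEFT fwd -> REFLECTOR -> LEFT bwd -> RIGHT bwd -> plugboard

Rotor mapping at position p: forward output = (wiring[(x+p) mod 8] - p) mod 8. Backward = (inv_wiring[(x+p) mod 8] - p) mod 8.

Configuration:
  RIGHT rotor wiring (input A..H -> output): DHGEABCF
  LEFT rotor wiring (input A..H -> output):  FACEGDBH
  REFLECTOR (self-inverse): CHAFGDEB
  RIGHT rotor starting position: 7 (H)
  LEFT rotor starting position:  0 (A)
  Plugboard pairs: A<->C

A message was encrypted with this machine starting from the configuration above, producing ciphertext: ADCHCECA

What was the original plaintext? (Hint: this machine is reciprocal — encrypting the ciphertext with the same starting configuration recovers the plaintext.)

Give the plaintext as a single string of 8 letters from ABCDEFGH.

Char 1 ('A'): step: R->0, L->1 (L advanced); A->plug->C->R->G->L->G->refl->E->L'->H->R'->B->plug->B
Char 2 ('D'): step: R->1, L=1; D->plug->D->R->H->L->E->refl->G->L'->G->R'->A->plug->C
Char 3 ('C'): step: R->2, L=1; C->plug->A->R->E->L->C->refl->A->L'->F->R'->H->plug->H
Char 4 ('H'): step: R->3, L=1; H->plug->H->R->D->L->F->refl->D->L'->C->R'->E->plug->E
Char 5 ('C'): step: R->4, L=1; C->plug->A->R->E->L->C->refl->A->L'->F->R'->B->plug->B
Char 6 ('E'): step: R->5, L=1; E->plug->E->R->C->L->D->refl->F->L'->D->R'->H->plug->H
Char 7 ('C'): step: R->6, L=1; C->plug->A->R->E->L->C->refl->A->L'->F->R'->C->plug->A
Char 8 ('A'): step: R->7, L=1; A->plug->C->R->A->L->H->refl->B->L'->B->R'->F->plug->F

Answer: BCHEBHAF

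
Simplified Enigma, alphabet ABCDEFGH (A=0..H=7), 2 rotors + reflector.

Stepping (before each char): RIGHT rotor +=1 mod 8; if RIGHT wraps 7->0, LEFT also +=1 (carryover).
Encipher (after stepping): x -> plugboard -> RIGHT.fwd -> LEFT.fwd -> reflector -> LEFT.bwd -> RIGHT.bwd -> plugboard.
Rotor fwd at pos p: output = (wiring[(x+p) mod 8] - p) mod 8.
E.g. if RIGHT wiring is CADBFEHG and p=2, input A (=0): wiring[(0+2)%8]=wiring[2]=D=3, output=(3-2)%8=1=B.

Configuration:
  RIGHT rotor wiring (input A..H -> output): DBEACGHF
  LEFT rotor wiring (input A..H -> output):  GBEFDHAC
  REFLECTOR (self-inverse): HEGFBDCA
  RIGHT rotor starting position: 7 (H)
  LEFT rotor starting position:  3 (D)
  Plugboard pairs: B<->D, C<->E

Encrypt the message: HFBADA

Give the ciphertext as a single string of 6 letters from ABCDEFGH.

Char 1 ('H'): step: R->0, L->4 (L advanced); H->plug->H->R->F->L->F->refl->D->L'->B->R'->B->plug->D
Char 2 ('F'): step: R->1, L=4; F->plug->F->R->G->L->A->refl->H->L'->A->R'->A->plug->A
Char 3 ('B'): step: R->2, L=4; B->plug->D->R->E->L->C->refl->G->L'->D->R'->F->plug->F
Char 4 ('A'): step: R->3, L=4; A->plug->A->R->F->L->F->refl->D->L'->B->R'->H->plug->H
Char 5 ('D'): step: R->4, L=4; D->plug->B->R->C->L->E->refl->B->L'->H->R'->E->plug->C
Char 6 ('A'): step: R->5, L=4; A->plug->A->R->B->L->D->refl->F->L'->F->R'->H->plug->H

Answer: DAFHCH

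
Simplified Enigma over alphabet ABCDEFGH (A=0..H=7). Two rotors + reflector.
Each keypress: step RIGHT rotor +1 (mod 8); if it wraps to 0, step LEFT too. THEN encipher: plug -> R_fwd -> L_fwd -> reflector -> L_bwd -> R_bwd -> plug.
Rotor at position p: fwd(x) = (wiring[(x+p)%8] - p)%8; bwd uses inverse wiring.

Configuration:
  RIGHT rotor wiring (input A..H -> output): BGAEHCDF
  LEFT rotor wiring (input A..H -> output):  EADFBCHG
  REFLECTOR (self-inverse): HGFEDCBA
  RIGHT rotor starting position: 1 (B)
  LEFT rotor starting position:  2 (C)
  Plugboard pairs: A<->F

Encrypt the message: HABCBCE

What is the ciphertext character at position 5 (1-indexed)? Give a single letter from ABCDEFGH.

Char 1 ('H'): step: R->2, L=2; H->plug->H->R->E->L->F->refl->C->L'->G->R'->A->plug->F
Char 2 ('A'): step: R->3, L=2; A->plug->F->R->G->L->C->refl->F->L'->E->R'->B->plug->B
Char 3 ('B'): step: R->4, L=2; B->plug->B->R->G->L->C->refl->F->L'->E->R'->G->plug->G
Char 4 ('C'): step: R->5, L=2; C->plug->C->R->A->L->B->refl->G->L'->H->R'->G->plug->G
Char 5 ('B'): step: R->6, L=2; B->plug->B->R->H->L->G->refl->B->L'->A->R'->D->plug->D

D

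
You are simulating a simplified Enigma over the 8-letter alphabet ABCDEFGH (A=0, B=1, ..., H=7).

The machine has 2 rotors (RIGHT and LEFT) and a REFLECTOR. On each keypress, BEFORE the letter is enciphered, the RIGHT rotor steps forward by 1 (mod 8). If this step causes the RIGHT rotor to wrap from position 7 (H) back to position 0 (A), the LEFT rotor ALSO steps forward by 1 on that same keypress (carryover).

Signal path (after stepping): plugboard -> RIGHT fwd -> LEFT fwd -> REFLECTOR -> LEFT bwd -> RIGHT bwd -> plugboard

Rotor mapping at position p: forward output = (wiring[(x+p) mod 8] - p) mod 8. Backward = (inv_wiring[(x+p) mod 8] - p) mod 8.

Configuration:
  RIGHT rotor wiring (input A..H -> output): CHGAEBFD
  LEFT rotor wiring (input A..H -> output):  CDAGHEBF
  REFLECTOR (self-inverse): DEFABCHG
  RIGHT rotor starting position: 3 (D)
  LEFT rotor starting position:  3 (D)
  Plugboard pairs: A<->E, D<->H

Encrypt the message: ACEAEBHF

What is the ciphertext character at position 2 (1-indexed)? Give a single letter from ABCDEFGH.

Char 1 ('A'): step: R->4, L=3; A->plug->E->R->G->L->A->refl->D->L'->A->R'->A->plug->E
Char 2 ('C'): step: R->5, L=3; C->plug->C->R->G->L->A->refl->D->L'->A->R'->B->plug->B

B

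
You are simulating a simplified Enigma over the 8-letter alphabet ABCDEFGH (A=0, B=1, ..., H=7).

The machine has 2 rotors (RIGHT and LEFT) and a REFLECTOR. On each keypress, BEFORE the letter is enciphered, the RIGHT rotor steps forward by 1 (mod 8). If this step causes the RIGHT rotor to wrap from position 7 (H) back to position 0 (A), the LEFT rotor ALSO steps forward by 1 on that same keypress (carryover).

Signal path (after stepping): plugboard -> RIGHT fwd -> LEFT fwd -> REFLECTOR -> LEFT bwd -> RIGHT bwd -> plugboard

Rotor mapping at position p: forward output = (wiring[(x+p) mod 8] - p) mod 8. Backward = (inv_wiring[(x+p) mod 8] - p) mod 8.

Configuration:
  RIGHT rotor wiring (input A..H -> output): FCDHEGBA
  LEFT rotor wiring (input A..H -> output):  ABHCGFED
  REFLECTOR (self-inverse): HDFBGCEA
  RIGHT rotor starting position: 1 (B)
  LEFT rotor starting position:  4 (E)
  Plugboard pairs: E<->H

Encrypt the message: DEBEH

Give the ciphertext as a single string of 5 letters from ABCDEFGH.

Char 1 ('D'): step: R->2, L=4; D->plug->D->R->E->L->E->refl->G->L'->H->R'->E->plug->H
Char 2 ('E'): step: R->3, L=4; E->plug->H->R->A->L->C->refl->F->L'->F->R'->E->plug->H
Char 3 ('B'): step: R->4, L=4; B->plug->B->R->C->L->A->refl->H->L'->D->R'->H->plug->E
Char 4 ('E'): step: R->5, L=4; E->plug->H->R->H->L->G->refl->E->L'->E->R'->B->plug->B
Char 5 ('H'): step: R->6, L=4; H->plug->E->R->F->L->F->refl->C->L'->A->R'->H->plug->E

Answer: HHEBE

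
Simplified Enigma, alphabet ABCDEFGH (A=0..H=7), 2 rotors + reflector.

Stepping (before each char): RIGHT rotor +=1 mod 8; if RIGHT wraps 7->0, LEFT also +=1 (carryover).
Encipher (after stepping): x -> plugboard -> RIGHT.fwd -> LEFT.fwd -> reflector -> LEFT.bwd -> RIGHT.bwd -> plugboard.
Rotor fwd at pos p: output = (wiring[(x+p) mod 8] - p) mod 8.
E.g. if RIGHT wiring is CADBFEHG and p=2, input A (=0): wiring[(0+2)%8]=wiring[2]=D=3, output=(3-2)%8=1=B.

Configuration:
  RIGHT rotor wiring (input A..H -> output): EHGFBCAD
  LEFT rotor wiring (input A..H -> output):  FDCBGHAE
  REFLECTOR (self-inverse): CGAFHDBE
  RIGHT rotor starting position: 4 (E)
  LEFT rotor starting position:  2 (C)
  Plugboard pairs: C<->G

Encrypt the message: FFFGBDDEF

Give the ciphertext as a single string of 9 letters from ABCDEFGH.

Answer: EHHDAABGB

Derivation:
Char 1 ('F'): step: R->5, L=2; F->plug->F->R->B->L->H->refl->E->L'->C->R'->E->plug->E
Char 2 ('F'): step: R->6, L=2; F->plug->F->R->H->L->B->refl->G->L'->E->R'->H->plug->H
Char 3 ('F'): step: R->7, L=2; F->plug->F->R->C->L->E->refl->H->L'->B->R'->H->plug->H
Char 4 ('G'): step: R->0, L->3 (L advanced); G->plug->C->R->G->L->A->refl->C->L'->F->R'->D->plug->D
Char 5 ('B'): step: R->1, L=3; B->plug->B->R->F->L->C->refl->A->L'->G->R'->A->plug->A
Char 6 ('D'): step: R->2, L=3; D->plug->D->R->A->L->G->refl->B->L'->E->R'->A->plug->A
Char 7 ('D'): step: R->3, L=3; D->plug->D->R->F->L->C->refl->A->L'->G->R'->B->plug->B
Char 8 ('E'): step: R->4, L=3; E->plug->E->R->A->L->G->refl->B->L'->E->R'->C->plug->G
Char 9 ('F'): step: R->5, L=3; F->plug->F->R->B->L->D->refl->F->L'->D->R'->B->plug->B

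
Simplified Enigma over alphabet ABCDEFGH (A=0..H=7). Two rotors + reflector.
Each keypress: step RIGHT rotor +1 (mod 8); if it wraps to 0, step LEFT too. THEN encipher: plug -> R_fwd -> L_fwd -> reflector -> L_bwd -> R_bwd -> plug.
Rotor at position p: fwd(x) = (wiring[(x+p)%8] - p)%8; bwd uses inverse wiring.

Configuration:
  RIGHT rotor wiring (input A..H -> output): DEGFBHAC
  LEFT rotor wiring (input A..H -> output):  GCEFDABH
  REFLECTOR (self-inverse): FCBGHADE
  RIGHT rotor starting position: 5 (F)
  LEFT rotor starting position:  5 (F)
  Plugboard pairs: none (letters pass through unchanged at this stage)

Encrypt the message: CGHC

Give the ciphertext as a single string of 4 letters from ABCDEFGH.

Char 1 ('C'): step: R->6, L=5; C->plug->C->R->F->L->H->refl->E->L'->B->R'->H->plug->H
Char 2 ('G'): step: R->7, L=5; G->plug->G->R->A->L->D->refl->G->L'->H->R'->D->plug->D
Char 3 ('H'): step: R->0, L->6 (L advanced); H->plug->H->R->C->L->A->refl->F->L'->G->R'->C->plug->C
Char 4 ('C'): step: R->1, L=6; C->plug->C->R->E->L->G->refl->D->L'->A->R'->D->plug->D

Answer: HDCD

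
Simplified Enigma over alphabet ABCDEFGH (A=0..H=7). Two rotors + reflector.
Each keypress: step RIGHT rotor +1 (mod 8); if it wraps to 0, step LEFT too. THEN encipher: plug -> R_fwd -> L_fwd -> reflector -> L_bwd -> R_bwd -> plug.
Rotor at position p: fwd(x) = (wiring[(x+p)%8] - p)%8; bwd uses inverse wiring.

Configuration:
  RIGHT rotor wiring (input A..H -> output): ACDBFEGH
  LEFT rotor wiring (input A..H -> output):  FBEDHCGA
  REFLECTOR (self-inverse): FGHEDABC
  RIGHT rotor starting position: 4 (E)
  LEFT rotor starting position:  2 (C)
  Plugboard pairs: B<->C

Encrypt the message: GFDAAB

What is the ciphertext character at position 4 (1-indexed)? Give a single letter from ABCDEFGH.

Char 1 ('G'): step: R->5, L=2; G->plug->G->R->E->L->E->refl->D->L'->G->R'->F->plug->F
Char 2 ('F'): step: R->6, L=2; F->plug->F->R->D->L->A->refl->F->L'->C->R'->C->plug->B
Char 3 ('D'): step: R->7, L=2; D->plug->D->R->E->L->E->refl->D->L'->G->R'->F->plug->F
Char 4 ('A'): step: R->0, L->3 (L advanced); A->plug->A->R->A->L->A->refl->F->L'->E->R'->F->plug->F

F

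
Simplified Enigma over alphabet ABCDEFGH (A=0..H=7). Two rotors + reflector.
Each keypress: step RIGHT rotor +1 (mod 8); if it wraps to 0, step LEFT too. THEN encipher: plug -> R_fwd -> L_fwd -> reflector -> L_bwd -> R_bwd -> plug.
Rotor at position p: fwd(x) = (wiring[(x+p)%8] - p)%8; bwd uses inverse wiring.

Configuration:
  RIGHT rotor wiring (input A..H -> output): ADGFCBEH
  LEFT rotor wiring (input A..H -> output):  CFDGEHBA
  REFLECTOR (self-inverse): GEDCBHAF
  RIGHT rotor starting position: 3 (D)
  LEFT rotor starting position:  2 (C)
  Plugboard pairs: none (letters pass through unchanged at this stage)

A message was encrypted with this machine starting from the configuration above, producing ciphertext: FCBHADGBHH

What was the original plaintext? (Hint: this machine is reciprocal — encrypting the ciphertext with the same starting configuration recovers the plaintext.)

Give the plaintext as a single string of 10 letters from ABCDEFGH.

Char 1 ('F'): step: R->4, L=2; F->plug->F->R->H->L->D->refl->C->L'->C->R'->G->plug->G
Char 2 ('C'): step: R->5, L=2; C->plug->C->R->C->L->C->refl->D->L'->H->R'->B->plug->B
Char 3 ('B'): step: R->6, L=2; B->plug->B->R->B->L->E->refl->B->L'->A->R'->E->plug->E
Char 4 ('H'): step: R->7, L=2; H->plug->H->R->F->L->G->refl->A->L'->G->R'->E->plug->E
Char 5 ('A'): step: R->0, L->3 (L advanced); A->plug->A->R->A->L->D->refl->C->L'->G->R'->C->plug->C
Char 6 ('D'): step: R->1, L=3; D->plug->D->R->B->L->B->refl->E->L'->C->R'->A->plug->A
Char 7 ('G'): step: R->2, L=3; G->plug->G->R->G->L->C->refl->D->L'->A->R'->C->plug->C
Char 8 ('B'): step: R->3, L=3; B->plug->B->R->H->L->A->refl->G->L'->D->R'->H->plug->H
Char 9 ('H'): step: R->4, L=3; H->plug->H->R->B->L->B->refl->E->L'->C->R'->G->plug->G
Char 10 ('H'): step: R->5, L=3; H->plug->H->R->F->L->H->refl->F->L'->E->R'->A->plug->A

Answer: GBEECACHGA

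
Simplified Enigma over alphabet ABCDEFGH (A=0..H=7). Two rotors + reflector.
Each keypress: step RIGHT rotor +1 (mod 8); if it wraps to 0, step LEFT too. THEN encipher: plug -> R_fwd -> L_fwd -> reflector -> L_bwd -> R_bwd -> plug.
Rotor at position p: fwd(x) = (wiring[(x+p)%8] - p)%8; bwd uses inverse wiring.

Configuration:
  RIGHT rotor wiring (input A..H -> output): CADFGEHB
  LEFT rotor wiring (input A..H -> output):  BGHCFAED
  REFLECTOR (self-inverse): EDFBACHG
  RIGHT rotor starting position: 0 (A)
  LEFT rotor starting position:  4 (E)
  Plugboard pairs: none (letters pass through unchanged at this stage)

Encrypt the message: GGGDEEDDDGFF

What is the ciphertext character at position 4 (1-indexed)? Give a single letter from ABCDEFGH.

Char 1 ('G'): step: R->1, L=4; G->plug->G->R->A->L->B->refl->D->L'->G->R'->F->plug->F
Char 2 ('G'): step: R->2, L=4; G->plug->G->R->A->L->B->refl->D->L'->G->R'->H->plug->H
Char 3 ('G'): step: R->3, L=4; G->plug->G->R->F->L->C->refl->F->L'->E->R'->D->plug->D
Char 4 ('D'): step: R->4, L=4; D->plug->D->R->F->L->C->refl->F->L'->E->R'->F->plug->F

F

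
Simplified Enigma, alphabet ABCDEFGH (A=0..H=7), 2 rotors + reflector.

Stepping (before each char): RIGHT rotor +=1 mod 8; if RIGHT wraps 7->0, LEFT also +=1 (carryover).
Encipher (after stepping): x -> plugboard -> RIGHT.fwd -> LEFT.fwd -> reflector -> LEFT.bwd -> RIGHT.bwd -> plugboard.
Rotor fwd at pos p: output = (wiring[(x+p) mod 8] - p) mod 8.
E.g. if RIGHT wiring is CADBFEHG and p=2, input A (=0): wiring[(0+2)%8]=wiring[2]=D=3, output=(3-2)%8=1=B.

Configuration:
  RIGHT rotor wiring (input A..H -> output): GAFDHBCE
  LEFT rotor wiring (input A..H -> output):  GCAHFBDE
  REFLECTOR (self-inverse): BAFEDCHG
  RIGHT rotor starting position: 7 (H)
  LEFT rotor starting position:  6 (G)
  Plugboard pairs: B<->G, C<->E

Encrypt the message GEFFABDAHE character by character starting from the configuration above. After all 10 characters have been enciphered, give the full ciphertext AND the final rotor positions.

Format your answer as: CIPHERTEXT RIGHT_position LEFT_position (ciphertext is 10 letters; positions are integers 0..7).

Answer: AADGFFCEFH 1 0

Derivation:
Char 1 ('G'): step: R->0, L->7 (L advanced); G->plug->B->R->A->L->F->refl->C->L'->G->R'->A->plug->A
Char 2 ('E'): step: R->1, L=7; E->plug->C->R->C->L->D->refl->E->L'->H->R'->A->plug->A
Char 3 ('F'): step: R->2, L=7; F->plug->F->R->C->L->D->refl->E->L'->H->R'->D->plug->D
Char 4 ('F'): step: R->3, L=7; F->plug->F->R->D->L->B->refl->A->L'->E->R'->B->plug->G
Char 5 ('A'): step: R->4, L=7; A->plug->A->R->D->L->B->refl->A->L'->E->R'->F->plug->F
Char 6 ('B'): step: R->5, L=7; B->plug->G->R->G->L->C->refl->F->L'->A->R'->F->plug->F
Char 7 ('D'): step: R->6, L=7; D->plug->D->R->C->L->D->refl->E->L'->H->R'->E->plug->C
Char 8 ('A'): step: R->7, L=7; A->plug->A->R->F->L->G->refl->H->L'->B->R'->C->plug->E
Char 9 ('H'): step: R->0, L->0 (L advanced); H->plug->H->R->E->L->F->refl->C->L'->B->R'->F->plug->F
Char 10 ('E'): step: R->1, L=0; E->plug->C->R->C->L->A->refl->B->L'->F->R'->H->plug->H
Final: ciphertext=AADGFFCEFH, RIGHT=1, LEFT=0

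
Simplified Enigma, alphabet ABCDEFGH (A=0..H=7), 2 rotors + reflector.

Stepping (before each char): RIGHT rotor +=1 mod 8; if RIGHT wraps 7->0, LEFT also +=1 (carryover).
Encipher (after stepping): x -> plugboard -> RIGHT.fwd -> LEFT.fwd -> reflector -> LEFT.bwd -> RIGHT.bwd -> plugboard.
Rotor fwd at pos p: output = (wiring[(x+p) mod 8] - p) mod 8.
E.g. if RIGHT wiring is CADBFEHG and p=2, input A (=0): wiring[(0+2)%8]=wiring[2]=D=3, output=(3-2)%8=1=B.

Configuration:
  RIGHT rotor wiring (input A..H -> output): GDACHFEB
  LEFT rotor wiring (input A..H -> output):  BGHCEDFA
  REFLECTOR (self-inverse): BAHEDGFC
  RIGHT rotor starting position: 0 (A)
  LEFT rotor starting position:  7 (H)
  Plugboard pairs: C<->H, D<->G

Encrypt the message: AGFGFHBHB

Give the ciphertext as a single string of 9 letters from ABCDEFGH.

Char 1 ('A'): step: R->1, L=7; A->plug->A->R->C->L->H->refl->C->L'->B->R'->C->plug->H
Char 2 ('G'): step: R->2, L=7; G->plug->D->R->D->L->A->refl->B->L'->A->R'->B->plug->B
Char 3 ('F'): step: R->3, L=7; F->plug->F->R->D->L->A->refl->B->L'->A->R'->G->plug->D
Char 4 ('G'): step: R->4, L=7; G->plug->D->R->F->L->F->refl->G->L'->H->R'->F->plug->F
Char 5 ('F'): step: R->5, L=7; F->plug->F->R->D->L->A->refl->B->L'->A->R'->A->plug->A
Char 6 ('H'): step: R->6, L=7; H->plug->C->R->A->L->B->refl->A->L'->D->R'->B->plug->B
Char 7 ('B'): step: R->7, L=7; B->plug->B->R->H->L->G->refl->F->L'->F->R'->H->plug->C
Char 8 ('H'): step: R->0, L->0 (L advanced); H->plug->C->R->A->L->B->refl->A->L'->H->R'->E->plug->E
Char 9 ('B'): step: R->1, L=0; B->plug->B->R->H->L->A->refl->B->L'->A->R'->G->plug->D

Answer: HBDFABCED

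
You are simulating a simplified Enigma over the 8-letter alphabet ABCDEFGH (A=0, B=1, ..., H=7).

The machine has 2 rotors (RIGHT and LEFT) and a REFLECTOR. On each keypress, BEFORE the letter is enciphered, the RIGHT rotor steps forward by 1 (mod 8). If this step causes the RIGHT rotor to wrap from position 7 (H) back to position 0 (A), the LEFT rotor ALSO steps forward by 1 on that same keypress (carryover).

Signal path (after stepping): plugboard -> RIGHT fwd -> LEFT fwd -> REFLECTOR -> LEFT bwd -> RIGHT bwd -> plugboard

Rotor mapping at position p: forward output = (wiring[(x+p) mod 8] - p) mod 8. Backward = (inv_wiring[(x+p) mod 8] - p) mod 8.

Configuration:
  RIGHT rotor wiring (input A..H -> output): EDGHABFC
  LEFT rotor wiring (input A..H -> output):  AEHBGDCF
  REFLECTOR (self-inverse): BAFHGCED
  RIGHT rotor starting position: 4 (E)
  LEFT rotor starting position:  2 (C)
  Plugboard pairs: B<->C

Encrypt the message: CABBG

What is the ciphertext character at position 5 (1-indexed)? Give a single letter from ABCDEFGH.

Char 1 ('C'): step: R->5, L=2; C->plug->B->R->A->L->F->refl->C->L'->H->R'->D->plug->D
Char 2 ('A'): step: R->6, L=2; A->plug->A->R->H->L->C->refl->F->L'->A->R'->E->plug->E
Char 3 ('B'): step: R->7, L=2; B->plug->C->R->E->L->A->refl->B->L'->D->R'->A->plug->A
Char 4 ('B'): step: R->0, L->3 (L advanced); B->plug->C->R->G->L->B->refl->A->L'->C->R'->H->plug->H
Char 5 ('G'): step: R->1, L=3; G->plug->G->R->B->L->D->refl->H->L'->D->R'->H->plug->H

H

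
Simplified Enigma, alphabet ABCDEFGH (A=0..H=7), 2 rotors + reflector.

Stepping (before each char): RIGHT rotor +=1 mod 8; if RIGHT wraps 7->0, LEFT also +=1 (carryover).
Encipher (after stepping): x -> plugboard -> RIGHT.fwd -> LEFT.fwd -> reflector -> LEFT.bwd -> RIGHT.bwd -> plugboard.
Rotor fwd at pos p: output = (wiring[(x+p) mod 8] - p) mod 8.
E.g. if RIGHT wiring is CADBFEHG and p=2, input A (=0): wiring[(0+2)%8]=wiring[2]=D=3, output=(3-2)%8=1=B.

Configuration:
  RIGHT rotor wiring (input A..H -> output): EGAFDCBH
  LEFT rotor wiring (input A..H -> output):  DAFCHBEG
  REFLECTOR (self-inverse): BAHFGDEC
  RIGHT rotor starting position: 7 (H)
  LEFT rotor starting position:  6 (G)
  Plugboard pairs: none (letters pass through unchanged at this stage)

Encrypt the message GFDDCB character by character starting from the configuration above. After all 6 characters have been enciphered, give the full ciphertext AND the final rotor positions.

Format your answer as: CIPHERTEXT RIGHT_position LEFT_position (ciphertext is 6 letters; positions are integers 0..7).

Char 1 ('G'): step: R->0, L->7 (L advanced); G->plug->G->R->B->L->E->refl->G->L'->D->R'->E->plug->E
Char 2 ('F'): step: R->1, L=7; F->plug->F->R->A->L->H->refl->C->L'->G->R'->G->plug->G
Char 3 ('D'): step: R->2, L=7; D->plug->D->R->A->L->H->refl->C->L'->G->R'->A->plug->A
Char 4 ('D'): step: R->3, L=7; D->plug->D->R->G->L->C->refl->H->L'->A->R'->B->plug->B
Char 5 ('C'): step: R->4, L=7; C->plug->C->R->F->L->A->refl->B->L'->C->R'->F->plug->F
Char 6 ('B'): step: R->5, L=7; B->plug->B->R->E->L->D->refl->F->L'->H->R'->D->plug->D
Final: ciphertext=EGABFD, RIGHT=5, LEFT=7

Answer: EGABFD 5 7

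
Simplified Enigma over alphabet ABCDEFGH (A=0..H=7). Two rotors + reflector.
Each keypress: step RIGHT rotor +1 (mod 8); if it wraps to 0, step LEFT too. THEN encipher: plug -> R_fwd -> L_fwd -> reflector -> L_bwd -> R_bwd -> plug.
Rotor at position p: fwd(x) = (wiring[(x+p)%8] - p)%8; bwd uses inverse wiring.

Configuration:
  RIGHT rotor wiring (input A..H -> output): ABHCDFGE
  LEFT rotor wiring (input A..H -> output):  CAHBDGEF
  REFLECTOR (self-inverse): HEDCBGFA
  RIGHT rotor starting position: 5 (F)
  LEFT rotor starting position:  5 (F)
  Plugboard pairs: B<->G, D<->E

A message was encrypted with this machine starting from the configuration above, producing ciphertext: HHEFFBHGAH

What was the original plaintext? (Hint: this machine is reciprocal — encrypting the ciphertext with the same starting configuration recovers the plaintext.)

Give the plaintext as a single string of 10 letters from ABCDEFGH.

Answer: EDHBDGECGG

Derivation:
Char 1 ('H'): step: R->6, L=5; H->plug->H->R->H->L->G->refl->F->L'->D->R'->D->plug->E
Char 2 ('H'): step: R->7, L=5; H->plug->H->R->H->L->G->refl->F->L'->D->R'->E->plug->D
Char 3 ('E'): step: R->0, L->6 (L advanced); E->plug->D->R->C->L->E->refl->B->L'->E->R'->H->plug->H
Char 4 ('F'): step: R->1, L=6; F->plug->F->R->F->L->D->refl->C->L'->D->R'->G->plug->B
Char 5 ('F'): step: R->2, L=6; F->plug->F->R->C->L->E->refl->B->L'->E->R'->E->plug->D
Char 6 ('B'): step: R->3, L=6; B->plug->G->R->G->L->F->refl->G->L'->A->R'->B->plug->G
Char 7 ('H'): step: R->4, L=6; H->plug->H->R->G->L->F->refl->G->L'->A->R'->D->plug->E
Char 8 ('G'): step: R->5, L=6; G->plug->B->R->B->L->H->refl->A->L'->H->R'->C->plug->C
Char 9 ('A'): step: R->6, L=6; A->plug->A->R->A->L->G->refl->F->L'->G->R'->B->plug->G
Char 10 ('H'): step: R->7, L=6; H->plug->H->R->H->L->A->refl->H->L'->B->R'->B->plug->G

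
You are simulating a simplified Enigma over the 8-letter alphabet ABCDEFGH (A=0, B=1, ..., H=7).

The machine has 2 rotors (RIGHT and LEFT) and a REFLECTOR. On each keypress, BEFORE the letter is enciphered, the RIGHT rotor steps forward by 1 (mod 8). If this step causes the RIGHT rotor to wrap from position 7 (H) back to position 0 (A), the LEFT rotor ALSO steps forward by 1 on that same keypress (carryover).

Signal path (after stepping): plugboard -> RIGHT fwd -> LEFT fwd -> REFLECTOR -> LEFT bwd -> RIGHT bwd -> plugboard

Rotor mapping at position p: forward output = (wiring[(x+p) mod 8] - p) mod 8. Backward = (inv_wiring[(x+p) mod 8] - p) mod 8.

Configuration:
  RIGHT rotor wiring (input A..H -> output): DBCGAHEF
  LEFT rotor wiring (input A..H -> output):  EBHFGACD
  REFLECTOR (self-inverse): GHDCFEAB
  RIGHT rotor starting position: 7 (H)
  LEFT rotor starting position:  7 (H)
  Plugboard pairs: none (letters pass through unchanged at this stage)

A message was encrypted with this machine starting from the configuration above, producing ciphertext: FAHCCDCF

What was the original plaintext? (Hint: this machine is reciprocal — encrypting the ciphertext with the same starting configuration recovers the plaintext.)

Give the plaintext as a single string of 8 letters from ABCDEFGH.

Char 1 ('F'): step: R->0, L->0 (L advanced); F->plug->F->R->H->L->D->refl->C->L'->G->R'->D->plug->D
Char 2 ('A'): step: R->1, L=0; A->plug->A->R->A->L->E->refl->F->L'->D->R'->F->plug->F
Char 3 ('H'): step: R->2, L=0; H->plug->H->R->H->L->D->refl->C->L'->G->R'->C->plug->C
Char 4 ('C'): step: R->3, L=0; C->plug->C->R->E->L->G->refl->A->L'->F->R'->B->plug->B
Char 5 ('C'): step: R->4, L=0; C->plug->C->R->A->L->E->refl->F->L'->D->R'->B->plug->B
Char 6 ('D'): step: R->5, L=0; D->plug->D->R->G->L->C->refl->D->L'->H->R'->B->plug->B
Char 7 ('C'): step: R->6, L=0; C->plug->C->R->F->L->A->refl->G->L'->E->R'->E->plug->E
Char 8 ('F'): step: R->7, L=0; F->plug->F->R->B->L->B->refl->H->L'->C->R'->C->plug->C

Answer: DFCBBBEC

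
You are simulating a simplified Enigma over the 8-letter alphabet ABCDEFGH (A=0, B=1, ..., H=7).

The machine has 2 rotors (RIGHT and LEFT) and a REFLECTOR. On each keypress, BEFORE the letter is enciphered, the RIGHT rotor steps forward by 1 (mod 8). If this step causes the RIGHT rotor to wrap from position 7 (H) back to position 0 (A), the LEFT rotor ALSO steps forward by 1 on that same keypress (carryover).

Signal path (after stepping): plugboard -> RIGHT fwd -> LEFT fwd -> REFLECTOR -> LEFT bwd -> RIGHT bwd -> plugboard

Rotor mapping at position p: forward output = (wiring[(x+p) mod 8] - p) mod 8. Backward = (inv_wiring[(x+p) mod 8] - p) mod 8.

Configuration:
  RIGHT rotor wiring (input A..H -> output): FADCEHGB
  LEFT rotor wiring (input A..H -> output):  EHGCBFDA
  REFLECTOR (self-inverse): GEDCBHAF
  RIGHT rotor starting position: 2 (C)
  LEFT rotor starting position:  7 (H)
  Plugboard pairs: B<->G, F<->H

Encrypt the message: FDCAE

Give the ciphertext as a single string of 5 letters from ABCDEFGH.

Char 1 ('F'): step: R->3, L=7; F->plug->H->R->A->L->B->refl->E->L'->H->R'->A->plug->A
Char 2 ('D'): step: R->4, L=7; D->plug->D->R->F->L->C->refl->D->L'->E->R'->F->plug->H
Char 3 ('C'): step: R->5, L=7; C->plug->C->R->E->L->D->refl->C->L'->F->R'->G->plug->B
Char 4 ('A'): step: R->6, L=7; A->plug->A->R->A->L->B->refl->E->L'->H->R'->C->plug->C
Char 5 ('E'): step: R->7, L=7; E->plug->E->R->D->L->H->refl->F->L'->B->R'->C->plug->C

Answer: AHBCC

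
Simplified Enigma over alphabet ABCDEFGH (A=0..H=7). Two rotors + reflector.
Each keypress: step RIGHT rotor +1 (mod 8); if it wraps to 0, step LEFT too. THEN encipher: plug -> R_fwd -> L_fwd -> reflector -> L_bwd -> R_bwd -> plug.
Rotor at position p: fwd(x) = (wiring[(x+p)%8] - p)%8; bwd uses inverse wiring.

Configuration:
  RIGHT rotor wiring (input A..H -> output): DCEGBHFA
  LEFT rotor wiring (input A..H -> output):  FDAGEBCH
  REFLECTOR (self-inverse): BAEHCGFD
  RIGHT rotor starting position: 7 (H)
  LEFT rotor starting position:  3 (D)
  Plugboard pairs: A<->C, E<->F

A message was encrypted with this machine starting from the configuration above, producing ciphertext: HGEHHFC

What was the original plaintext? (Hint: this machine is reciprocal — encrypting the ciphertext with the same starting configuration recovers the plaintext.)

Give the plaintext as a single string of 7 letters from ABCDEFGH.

Char 1 ('H'): step: R->0, L->4 (L advanced); H->plug->H->R->A->L->A->refl->B->L'->E->R'->C->plug->A
Char 2 ('G'): step: R->1, L=4; G->plug->G->R->H->L->C->refl->E->L'->G->R'->E->plug->F
Char 3 ('E'): step: R->2, L=4; E->plug->F->R->G->L->E->refl->C->L'->H->R'->C->plug->A
Char 4 ('H'): step: R->3, L=4; H->plug->H->R->B->L->F->refl->G->L'->C->R'->D->plug->D
Char 5 ('H'): step: R->4, L=4; H->plug->H->R->C->L->G->refl->F->L'->B->R'->C->plug->A
Char 6 ('F'): step: R->5, L=4; F->plug->E->R->F->L->H->refl->D->L'->D->R'->C->plug->A
Char 7 ('C'): step: R->6, L=4; C->plug->A->R->H->L->C->refl->E->L'->G->R'->E->plug->F

Answer: AFADAAF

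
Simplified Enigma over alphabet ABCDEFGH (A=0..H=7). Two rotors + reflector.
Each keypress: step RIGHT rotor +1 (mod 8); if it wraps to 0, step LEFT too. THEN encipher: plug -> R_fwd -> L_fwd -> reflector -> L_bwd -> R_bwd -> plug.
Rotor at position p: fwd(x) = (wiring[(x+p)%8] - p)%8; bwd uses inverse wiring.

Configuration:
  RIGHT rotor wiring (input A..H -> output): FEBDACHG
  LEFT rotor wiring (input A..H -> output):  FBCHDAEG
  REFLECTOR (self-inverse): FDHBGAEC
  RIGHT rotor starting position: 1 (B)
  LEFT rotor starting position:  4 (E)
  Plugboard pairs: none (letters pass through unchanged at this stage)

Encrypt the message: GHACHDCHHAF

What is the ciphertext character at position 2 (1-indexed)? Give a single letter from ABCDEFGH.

Char 1 ('G'): step: R->2, L=4; G->plug->G->R->D->L->C->refl->H->L'->A->R'->D->plug->D
Char 2 ('H'): step: R->3, L=4; H->plug->H->R->G->L->G->refl->E->L'->B->R'->G->plug->G

G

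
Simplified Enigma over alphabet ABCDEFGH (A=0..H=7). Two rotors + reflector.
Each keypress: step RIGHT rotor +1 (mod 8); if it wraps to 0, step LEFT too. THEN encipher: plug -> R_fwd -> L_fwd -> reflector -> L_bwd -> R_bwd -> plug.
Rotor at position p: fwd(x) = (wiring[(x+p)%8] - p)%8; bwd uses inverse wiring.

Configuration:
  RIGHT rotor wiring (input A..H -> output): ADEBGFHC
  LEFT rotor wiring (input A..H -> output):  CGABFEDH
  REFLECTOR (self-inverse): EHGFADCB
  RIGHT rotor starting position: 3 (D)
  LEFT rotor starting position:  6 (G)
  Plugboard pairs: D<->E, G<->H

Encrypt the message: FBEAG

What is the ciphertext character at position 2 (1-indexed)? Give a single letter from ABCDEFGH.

Char 1 ('F'): step: R->4, L=6; F->plug->F->R->H->L->G->refl->C->L'->E->R'->E->plug->D
Char 2 ('B'): step: R->5, L=6; B->plug->B->R->C->L->E->refl->A->L'->D->R'->D->plug->E

E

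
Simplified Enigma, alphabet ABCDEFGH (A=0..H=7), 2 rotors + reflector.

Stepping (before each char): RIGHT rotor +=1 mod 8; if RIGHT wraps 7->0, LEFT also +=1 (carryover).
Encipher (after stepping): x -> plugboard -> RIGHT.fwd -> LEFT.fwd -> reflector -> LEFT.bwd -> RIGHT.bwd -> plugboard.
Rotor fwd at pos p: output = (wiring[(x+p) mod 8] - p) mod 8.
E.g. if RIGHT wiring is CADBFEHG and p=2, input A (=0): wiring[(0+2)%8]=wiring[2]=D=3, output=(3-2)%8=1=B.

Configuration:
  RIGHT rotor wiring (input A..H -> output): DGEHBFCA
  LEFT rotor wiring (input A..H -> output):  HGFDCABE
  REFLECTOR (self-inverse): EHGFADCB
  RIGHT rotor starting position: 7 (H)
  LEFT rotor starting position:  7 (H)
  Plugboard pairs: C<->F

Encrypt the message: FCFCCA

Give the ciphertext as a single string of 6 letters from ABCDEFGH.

Answer: EEBBHD

Derivation:
Char 1 ('F'): step: R->0, L->0 (L advanced); F->plug->C->R->E->L->C->refl->G->L'->B->R'->E->plug->E
Char 2 ('C'): step: R->1, L=0; C->plug->F->R->B->L->G->refl->C->L'->E->R'->E->plug->E
Char 3 ('F'): step: R->2, L=0; F->plug->C->R->H->L->E->refl->A->L'->F->R'->B->plug->B
Char 4 ('C'): step: R->3, L=0; C->plug->F->R->A->L->H->refl->B->L'->G->R'->B->plug->B
Char 5 ('C'): step: R->4, L=0; C->plug->F->R->C->L->F->refl->D->L'->D->R'->H->plug->H
Char 6 ('A'): step: R->5, L=0; A->plug->A->R->A->L->H->refl->B->L'->G->R'->D->plug->D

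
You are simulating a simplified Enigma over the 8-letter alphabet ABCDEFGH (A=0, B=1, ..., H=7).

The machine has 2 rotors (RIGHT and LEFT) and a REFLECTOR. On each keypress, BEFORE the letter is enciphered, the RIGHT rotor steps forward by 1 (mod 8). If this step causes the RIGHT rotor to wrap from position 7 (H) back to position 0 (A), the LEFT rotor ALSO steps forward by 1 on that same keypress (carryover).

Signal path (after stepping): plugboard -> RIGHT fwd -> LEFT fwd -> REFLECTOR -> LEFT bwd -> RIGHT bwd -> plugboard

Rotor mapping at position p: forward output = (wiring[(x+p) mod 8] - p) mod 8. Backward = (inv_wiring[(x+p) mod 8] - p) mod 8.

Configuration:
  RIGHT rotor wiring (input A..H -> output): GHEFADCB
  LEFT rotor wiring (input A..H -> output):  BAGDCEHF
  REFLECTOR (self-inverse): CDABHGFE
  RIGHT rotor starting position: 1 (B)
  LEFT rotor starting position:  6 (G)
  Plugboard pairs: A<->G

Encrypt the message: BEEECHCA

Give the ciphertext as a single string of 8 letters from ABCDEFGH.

Char 1 ('B'): step: R->2, L=6; B->plug->B->R->D->L->C->refl->A->L'->E->R'->G->plug->A
Char 2 ('E'): step: R->3, L=6; E->plug->E->R->G->L->E->refl->H->L'->B->R'->H->plug->H
Char 3 ('E'): step: R->4, L=6; E->plug->E->R->C->L->D->refl->B->L'->A->R'->G->plug->A
Char 4 ('E'): step: R->5, L=6; E->plug->E->R->C->L->D->refl->B->L'->A->R'->G->plug->A
Char 5 ('C'): step: R->6, L=6; C->plug->C->R->A->L->B->refl->D->L'->C->R'->G->plug->A
Char 6 ('H'): step: R->7, L=6; H->plug->H->R->D->L->C->refl->A->L'->E->R'->G->plug->A
Char 7 ('C'): step: R->0, L->7 (L advanced); C->plug->C->R->E->L->E->refl->H->L'->D->R'->F->plug->F
Char 8 ('A'): step: R->1, L=7; A->plug->G->R->A->L->G->refl->F->L'->G->R'->A->plug->G

Answer: AHAAAAFG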